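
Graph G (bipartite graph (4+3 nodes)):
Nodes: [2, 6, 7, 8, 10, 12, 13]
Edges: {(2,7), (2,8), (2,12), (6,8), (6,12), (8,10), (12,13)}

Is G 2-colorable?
A valid 2-coloring: color 1: [2, 6, 10, 13]; color 2: [7, 8, 12].
(χ(G) = 2 ≤ 2.)

Yes, G is 2-colorable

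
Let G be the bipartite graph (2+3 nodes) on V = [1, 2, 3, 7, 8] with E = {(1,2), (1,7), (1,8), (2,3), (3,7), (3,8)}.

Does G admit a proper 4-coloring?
A valid 4-coloring: color 1: [1, 3]; color 2: [2, 7, 8].
(χ(G) = 2 ≤ 4.)

Yes, G is 4-colorable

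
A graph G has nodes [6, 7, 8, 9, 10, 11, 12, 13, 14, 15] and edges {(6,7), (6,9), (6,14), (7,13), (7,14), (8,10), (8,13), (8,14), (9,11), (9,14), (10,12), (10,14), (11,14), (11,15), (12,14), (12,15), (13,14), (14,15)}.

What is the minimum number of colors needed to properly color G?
χ(G) = 4

Clique number ω(G) = 3 (lower bound: χ ≥ ω).
Odd cycle [7, 13, 8, 10, 12, 15, 11, 9, 6] needs 3 colors (χ ≥ 3).
Vertex 14 is adjacent to every vertex of [6, 7, 8, 9, 10, 11, 12, 13, 15], which already need 3 colors among themselves, so 14 needs a new color (χ ≥ 4).
The coloring below uses 4 colors, so χ(G) = 4.
A valid 4-coloring: color 1: [14]; color 2: [7, 8, 9, 12]; color 3: [6, 10, 13, 15]; color 4: [11].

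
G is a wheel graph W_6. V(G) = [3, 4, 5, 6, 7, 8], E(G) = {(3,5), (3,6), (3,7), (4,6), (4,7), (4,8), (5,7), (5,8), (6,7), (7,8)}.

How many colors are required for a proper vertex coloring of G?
χ(G) = 4

Clique number ω(G) = 3 (lower bound: χ ≥ ω).
Odd cycle [6, 3, 5, 8, 4] needs 3 colors (χ ≥ 3).
Vertex 7 is adjacent to every vertex of [3, 4, 5, 6, 8], which already need 3 colors among themselves, so 7 needs a new color (χ ≥ 4).
The coloring below uses 4 colors, so χ(G) = 4.
A valid 4-coloring: color 1: [7]; color 2: [6, 8]; color 3: [3, 4]; color 4: [5].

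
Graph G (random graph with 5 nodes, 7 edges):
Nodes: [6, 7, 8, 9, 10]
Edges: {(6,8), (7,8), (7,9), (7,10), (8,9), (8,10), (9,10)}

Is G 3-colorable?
No, G is not 3-colorable

The clique on vertices [7, 8, 9, 10] has size 4 > 3, so it alone needs 4 colors.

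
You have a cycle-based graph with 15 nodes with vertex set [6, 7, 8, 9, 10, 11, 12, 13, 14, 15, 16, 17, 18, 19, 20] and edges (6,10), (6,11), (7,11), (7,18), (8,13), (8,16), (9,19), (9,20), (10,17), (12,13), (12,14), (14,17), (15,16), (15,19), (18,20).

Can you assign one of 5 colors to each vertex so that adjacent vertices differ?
A valid 5-coloring: color 1: [8, 9, 10, 11, 14, 15, 18]; color 2: [6, 7, 12, 16, 17, 19, 20]; color 3: [13].
(χ(G) = 3 ≤ 5.)

Yes, G is 5-colorable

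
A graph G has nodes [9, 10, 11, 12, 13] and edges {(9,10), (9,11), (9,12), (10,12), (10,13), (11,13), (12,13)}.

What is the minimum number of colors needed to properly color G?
Clique number ω(G) = 3 (lower bound: χ ≥ ω).
The clique on [9, 10, 12] has size 3, forcing χ ≥ 3, and the coloring below uses 3 colors, so χ(G) = 3.
A valid 3-coloring: color 1: [9, 13]; color 2: [10, 11]; color 3: [12].

χ(G) = 3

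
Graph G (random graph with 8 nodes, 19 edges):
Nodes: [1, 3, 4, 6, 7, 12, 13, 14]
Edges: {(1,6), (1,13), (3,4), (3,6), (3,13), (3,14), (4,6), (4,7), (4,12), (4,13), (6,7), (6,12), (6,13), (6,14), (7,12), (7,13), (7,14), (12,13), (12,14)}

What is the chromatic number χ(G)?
χ(G) = 5

Clique number ω(G) = 5 (lower bound: χ ≥ ω).
The clique on [4, 6, 7, 12, 13] has size 5, forcing χ ≥ 5, and the coloring below uses 5 colors, so χ(G) = 5.
A valid 5-coloring: color 1: [6]; color 2: [13, 14]; color 3: [1, 4]; color 4: [3, 12]; color 5: [7].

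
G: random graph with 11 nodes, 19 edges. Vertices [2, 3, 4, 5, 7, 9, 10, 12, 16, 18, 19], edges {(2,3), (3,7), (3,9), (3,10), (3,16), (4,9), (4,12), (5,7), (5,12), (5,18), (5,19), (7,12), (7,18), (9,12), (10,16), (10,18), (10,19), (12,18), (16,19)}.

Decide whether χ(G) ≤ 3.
No, G is not 3-colorable

The clique on vertices [5, 7, 12, 18] has size 4 > 3, so it alone needs 4 colors.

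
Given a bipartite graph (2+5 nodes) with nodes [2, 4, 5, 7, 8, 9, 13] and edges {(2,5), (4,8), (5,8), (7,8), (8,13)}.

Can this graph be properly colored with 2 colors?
Yes, G is 2-colorable

A valid 2-coloring: color 1: [2, 8, 9]; color 2: [4, 5, 7, 13].
(χ(G) = 2 ≤ 2.)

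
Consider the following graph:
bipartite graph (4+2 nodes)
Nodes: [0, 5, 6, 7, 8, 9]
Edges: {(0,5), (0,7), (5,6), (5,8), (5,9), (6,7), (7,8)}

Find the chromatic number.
Clique number ω(G) = 2 (lower bound: χ ≥ ω).
The graph is bipartite (no odd cycle), so 2 colors suffice: χ(G) = 2.
A valid 2-coloring: color 1: [5, 7]; color 2: [0, 6, 8, 9].

χ(G) = 2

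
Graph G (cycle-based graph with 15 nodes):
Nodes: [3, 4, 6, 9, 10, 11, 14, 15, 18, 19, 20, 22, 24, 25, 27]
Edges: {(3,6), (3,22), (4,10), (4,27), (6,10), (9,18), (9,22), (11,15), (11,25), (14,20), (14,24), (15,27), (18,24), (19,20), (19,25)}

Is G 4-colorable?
Yes, G is 4-colorable

A valid 4-coloring: color 1: [3, 9, 10, 15, 20, 24, 25]; color 2: [6, 11, 14, 18, 19, 22, 27]; color 3: [4].
(χ(G) = 3 ≤ 4.)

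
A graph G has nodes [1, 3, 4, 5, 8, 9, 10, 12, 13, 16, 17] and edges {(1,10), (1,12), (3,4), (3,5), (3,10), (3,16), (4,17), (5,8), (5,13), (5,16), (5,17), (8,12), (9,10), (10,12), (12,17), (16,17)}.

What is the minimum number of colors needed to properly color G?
χ(G) = 3

Clique number ω(G) = 3 (lower bound: χ ≥ ω).
The clique on [1, 10, 12] has size 3, forcing χ ≥ 3, and the coloring below uses 3 colors, so χ(G) = 3.
A valid 3-coloring: color 1: [4, 5, 9, 12]; color 2: [1, 3, 8, 13, 17]; color 3: [10, 16].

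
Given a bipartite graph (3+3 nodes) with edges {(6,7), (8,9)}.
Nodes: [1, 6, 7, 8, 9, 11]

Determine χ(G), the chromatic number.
χ(G) = 2

Clique number ω(G) = 2 (lower bound: χ ≥ ω).
The graph is bipartite (no odd cycle), so 2 colors suffice: χ(G) = 2.
A valid 2-coloring: color 1: [1, 7, 8, 11]; color 2: [6, 9].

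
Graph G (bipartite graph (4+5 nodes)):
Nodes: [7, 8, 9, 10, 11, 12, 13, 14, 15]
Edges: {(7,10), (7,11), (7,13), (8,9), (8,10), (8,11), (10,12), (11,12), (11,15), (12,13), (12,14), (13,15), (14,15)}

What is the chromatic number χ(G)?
χ(G) = 2

Clique number ω(G) = 2 (lower bound: χ ≥ ω).
The graph is bipartite (no odd cycle), so 2 colors suffice: χ(G) = 2.
A valid 2-coloring: color 1: [7, 8, 12, 15]; color 2: [9, 10, 11, 13, 14].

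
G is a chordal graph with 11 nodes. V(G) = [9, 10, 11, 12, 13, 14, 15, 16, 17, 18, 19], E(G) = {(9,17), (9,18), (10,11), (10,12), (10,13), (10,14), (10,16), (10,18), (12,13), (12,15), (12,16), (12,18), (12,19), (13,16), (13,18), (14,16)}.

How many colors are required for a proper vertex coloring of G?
Clique number ω(G) = 4 (lower bound: χ ≥ ω).
The clique on [10, 12, 13, 16] has size 4, forcing χ ≥ 4, and the coloring below uses 4 colors, so χ(G) = 4.
A valid 4-coloring: color 1: [9, 11, 12, 14]; color 2: [10, 15, 17, 19]; color 3: [13]; color 4: [16, 18].

χ(G) = 4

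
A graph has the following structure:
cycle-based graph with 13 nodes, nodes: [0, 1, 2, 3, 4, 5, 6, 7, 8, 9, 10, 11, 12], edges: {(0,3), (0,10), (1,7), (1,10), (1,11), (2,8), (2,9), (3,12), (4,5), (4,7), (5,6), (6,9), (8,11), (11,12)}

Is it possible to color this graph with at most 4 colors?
Yes, G is 4-colorable

A valid 4-coloring: color 1: [2, 3, 4, 6, 10, 11]; color 2: [0, 1, 5, 8, 9, 12]; color 3: [7].
(χ(G) = 3 ≤ 4.)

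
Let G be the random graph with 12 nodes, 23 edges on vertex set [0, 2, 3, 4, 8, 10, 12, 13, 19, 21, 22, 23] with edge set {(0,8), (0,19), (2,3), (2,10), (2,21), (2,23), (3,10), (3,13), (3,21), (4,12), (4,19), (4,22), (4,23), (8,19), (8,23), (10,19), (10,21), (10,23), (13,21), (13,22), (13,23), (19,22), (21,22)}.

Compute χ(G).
Clique number ω(G) = 4 (lower bound: χ ≥ ω).
The clique on [2, 3, 10, 21] has size 4, forcing χ ≥ 4, and the coloring below uses 4 colors, so χ(G) = 4.
A valid 4-coloring: color 1: [12, 19, 21, 23]; color 2: [0, 4, 10, 13]; color 3: [3, 8, 22]; color 4: [2].

χ(G) = 4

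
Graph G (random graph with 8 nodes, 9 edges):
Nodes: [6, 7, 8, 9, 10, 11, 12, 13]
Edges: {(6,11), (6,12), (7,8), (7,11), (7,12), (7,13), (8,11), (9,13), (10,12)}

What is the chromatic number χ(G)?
Clique number ω(G) = 3 (lower bound: χ ≥ ω).
The clique on [7, 8, 11] has size 3, forcing χ ≥ 3, and the coloring below uses 3 colors, so χ(G) = 3.
A valid 3-coloring: color 1: [6, 7, 9, 10]; color 2: [11, 12, 13]; color 3: [8].

χ(G) = 3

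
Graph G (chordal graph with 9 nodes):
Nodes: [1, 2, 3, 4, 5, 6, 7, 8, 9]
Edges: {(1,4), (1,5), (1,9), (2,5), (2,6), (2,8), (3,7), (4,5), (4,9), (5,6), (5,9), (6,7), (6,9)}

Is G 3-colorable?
The clique on vertices [1, 4, 5, 9] has size 4 > 3, so it alone needs 4 colors.

No, G is not 3-colorable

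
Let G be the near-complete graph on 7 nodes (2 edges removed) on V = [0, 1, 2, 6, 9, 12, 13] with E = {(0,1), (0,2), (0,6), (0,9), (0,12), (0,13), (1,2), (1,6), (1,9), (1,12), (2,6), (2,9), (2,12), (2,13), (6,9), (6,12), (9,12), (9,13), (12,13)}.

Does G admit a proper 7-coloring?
Yes, G is 7-colorable

A valid 7-coloring: color 1: [9]; color 2: [12]; color 3: [2]; color 4: [0]; color 5: [1, 13]; color 6: [6].
(χ(G) = 6 ≤ 7.)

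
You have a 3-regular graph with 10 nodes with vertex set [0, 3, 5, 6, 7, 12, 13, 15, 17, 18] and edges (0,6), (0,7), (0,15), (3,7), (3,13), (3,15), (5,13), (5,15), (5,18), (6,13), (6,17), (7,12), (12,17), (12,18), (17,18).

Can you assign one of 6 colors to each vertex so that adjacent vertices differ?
A valid 6-coloring: color 1: [0, 3, 5, 17]; color 2: [6, 7, 15, 18]; color 3: [12, 13].
(χ(G) = 3 ≤ 6.)

Yes, G is 6-colorable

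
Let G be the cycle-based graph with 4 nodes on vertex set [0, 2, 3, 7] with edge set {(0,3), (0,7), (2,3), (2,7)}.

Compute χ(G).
χ(G) = 2

Clique number ω(G) = 2 (lower bound: χ ≥ ω).
The graph is bipartite (no odd cycle), so 2 colors suffice: χ(G) = 2.
A valid 2-coloring: color 1: [3, 7]; color 2: [0, 2].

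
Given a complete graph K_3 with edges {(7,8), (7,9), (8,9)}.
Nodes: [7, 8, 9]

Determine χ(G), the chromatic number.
Clique number ω(G) = 3 (lower bound: χ ≥ ω).
The clique on [7, 8, 9] has size 3, forcing χ ≥ 3, and the coloring below uses 3 colors, so χ(G) = 3.
A valid 3-coloring: color 1: [9]; color 2: [8]; color 3: [7].

χ(G) = 3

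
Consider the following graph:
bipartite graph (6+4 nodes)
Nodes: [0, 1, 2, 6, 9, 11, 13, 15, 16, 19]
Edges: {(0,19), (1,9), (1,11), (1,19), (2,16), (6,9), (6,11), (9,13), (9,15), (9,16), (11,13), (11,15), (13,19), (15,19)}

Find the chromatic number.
Clique number ω(G) = 2 (lower bound: χ ≥ ω).
The graph is bipartite (no odd cycle), so 2 colors suffice: χ(G) = 2.
A valid 2-coloring: color 1: [2, 9, 11, 19]; color 2: [0, 1, 6, 13, 15, 16].

χ(G) = 2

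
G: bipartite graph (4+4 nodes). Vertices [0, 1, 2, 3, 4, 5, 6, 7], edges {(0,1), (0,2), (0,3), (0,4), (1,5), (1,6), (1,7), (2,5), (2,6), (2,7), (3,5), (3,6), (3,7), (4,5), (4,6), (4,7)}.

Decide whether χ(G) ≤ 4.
A valid 4-coloring: color 1: [1, 2, 3, 4]; color 2: [0, 5, 6, 7].
(χ(G) = 2 ≤ 4.)

Yes, G is 4-colorable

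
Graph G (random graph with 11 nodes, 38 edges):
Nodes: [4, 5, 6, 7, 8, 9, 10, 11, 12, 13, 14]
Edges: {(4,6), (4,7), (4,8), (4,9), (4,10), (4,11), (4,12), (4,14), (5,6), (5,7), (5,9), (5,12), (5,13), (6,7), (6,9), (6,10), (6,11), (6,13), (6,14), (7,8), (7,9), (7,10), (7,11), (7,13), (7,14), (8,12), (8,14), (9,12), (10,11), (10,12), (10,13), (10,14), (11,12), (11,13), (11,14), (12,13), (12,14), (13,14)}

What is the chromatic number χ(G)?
χ(G) = 6

Clique number ω(G) = 6 (lower bound: χ ≥ ω).
The clique on [6, 7, 10, 11, 13, 14] has size 6, forcing χ ≥ 6, and the coloring below uses 6 colors, so χ(G) = 6.
A valid 6-coloring: color 1: [7, 12]; color 2: [5, 14]; color 3: [6, 8]; color 4: [4, 13]; color 5: [9, 11]; color 6: [10].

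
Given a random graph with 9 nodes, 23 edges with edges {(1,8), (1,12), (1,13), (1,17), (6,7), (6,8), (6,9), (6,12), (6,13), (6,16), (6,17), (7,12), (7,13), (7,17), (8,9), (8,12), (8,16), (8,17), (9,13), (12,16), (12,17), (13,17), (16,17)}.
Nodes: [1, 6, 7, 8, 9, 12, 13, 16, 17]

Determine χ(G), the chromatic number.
Clique number ω(G) = 5 (lower bound: χ ≥ ω).
The clique on [6, 8, 12, 16, 17] has size 5, forcing χ ≥ 5, and the coloring below uses 5 colors, so χ(G) = 5.
A valid 5-coloring: color 1: [9, 17]; color 2: [1, 6]; color 3: [12, 13]; color 4: [7, 8]; color 5: [16].

χ(G) = 5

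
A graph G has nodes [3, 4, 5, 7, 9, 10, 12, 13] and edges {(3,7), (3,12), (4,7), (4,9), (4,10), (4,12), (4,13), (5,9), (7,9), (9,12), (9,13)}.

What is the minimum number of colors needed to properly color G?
χ(G) = 3

Clique number ω(G) = 3 (lower bound: χ ≥ ω).
The clique on [4, 9, 12] has size 3, forcing χ ≥ 3, and the coloring below uses 3 colors, so χ(G) = 3.
A valid 3-coloring: color 1: [3, 9, 10]; color 2: [4, 5]; color 3: [7, 12, 13].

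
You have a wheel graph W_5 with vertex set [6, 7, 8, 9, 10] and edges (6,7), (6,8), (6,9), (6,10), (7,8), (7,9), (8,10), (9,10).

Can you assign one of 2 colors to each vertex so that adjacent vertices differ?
No, G is not 2-colorable

The clique on vertices [6, 8, 10] has size 3 > 2, so it alone needs 3 colors.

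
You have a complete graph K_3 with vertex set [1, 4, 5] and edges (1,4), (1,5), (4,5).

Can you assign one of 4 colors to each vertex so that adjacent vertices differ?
A valid 4-coloring: color 1: [4]; color 2: [1]; color 3: [5].
(χ(G) = 3 ≤ 4.)

Yes, G is 4-colorable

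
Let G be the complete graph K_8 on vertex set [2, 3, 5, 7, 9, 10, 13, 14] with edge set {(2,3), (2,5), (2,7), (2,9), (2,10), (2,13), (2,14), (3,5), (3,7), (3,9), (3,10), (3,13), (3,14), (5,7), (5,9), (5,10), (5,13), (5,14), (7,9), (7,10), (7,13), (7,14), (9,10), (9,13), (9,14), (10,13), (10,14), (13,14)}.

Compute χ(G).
Clique number ω(G) = 8 (lower bound: χ ≥ ω).
The clique on [2, 3, 5, 7, 9, 10, 13, 14] has size 8, forcing χ ≥ 8, and the coloring below uses 8 colors, so χ(G) = 8.
A valid 8-coloring: color 1: [9]; color 2: [5]; color 3: [13]; color 4: [2]; color 5: [10]; color 6: [14]; color 7: [3]; color 8: [7].

χ(G) = 8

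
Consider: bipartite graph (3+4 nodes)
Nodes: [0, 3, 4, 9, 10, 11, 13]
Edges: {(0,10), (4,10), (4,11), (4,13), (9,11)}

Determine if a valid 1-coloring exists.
Edge (0,10) forces its endpoints to differ, so 1 color is not enough.

No, G is not 1-colorable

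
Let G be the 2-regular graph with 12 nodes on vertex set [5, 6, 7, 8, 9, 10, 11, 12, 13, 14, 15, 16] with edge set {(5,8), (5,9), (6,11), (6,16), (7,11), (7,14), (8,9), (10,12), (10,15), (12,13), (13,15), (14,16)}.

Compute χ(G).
Clique number ω(G) = 3 (lower bound: χ ≥ ω).
The clique on [5, 8, 9] has size 3, forcing χ ≥ 3, and the coloring below uses 3 colors, so χ(G) = 3.
A valid 3-coloring: color 1: [6, 8, 10, 13, 14]; color 2: [5, 7, 12, 15, 16]; color 3: [9, 11].

χ(G) = 3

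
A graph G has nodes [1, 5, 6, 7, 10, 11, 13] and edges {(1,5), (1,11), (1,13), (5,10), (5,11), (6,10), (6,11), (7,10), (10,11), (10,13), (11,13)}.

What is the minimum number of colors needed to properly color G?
Clique number ω(G) = 3 (lower bound: χ ≥ ω).
The clique on [1, 11, 13] has size 3, forcing χ ≥ 3, and the coloring below uses 3 colors, so χ(G) = 3.
A valid 3-coloring: color 1: [1, 10]; color 2: [7, 11]; color 3: [5, 6, 13].

χ(G) = 3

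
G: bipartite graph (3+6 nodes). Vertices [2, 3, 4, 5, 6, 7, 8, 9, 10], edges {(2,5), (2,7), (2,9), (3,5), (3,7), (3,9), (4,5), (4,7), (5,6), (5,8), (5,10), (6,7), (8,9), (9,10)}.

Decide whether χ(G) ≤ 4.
Yes, G is 4-colorable

A valid 4-coloring: color 1: [5, 7, 9]; color 2: [2, 3, 4, 6, 8, 10].
(χ(G) = 2 ≤ 4.)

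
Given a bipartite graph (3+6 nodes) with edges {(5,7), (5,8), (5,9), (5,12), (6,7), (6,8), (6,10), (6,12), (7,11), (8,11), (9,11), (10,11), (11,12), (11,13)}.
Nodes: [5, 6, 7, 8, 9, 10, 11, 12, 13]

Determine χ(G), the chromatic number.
χ(G) = 2

Clique number ω(G) = 2 (lower bound: χ ≥ ω).
The graph is bipartite (no odd cycle), so 2 colors suffice: χ(G) = 2.
A valid 2-coloring: color 1: [5, 6, 11]; color 2: [7, 8, 9, 10, 12, 13].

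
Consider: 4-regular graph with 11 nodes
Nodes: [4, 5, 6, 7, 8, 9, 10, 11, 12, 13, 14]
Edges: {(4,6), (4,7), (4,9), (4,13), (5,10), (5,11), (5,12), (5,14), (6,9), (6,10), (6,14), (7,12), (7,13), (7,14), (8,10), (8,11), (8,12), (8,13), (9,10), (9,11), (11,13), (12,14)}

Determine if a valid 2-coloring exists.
No, G is not 2-colorable

The clique on vertices [4, 6, 9] has size 3 > 2, so it alone needs 3 colors.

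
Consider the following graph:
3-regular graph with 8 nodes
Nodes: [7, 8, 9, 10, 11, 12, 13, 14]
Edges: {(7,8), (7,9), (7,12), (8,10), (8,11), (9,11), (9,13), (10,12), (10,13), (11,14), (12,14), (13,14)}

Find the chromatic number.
χ(G) = 3

Clique number ω(G) = 2 (lower bound: χ ≥ ω).
Odd cycle [8, 7, 12, 14, 11] needs 3 colors (χ ≥ 3).
The coloring below uses 3 colors, so χ(G) = 3.
A valid 3-coloring: color 1: [9, 10, 14]; color 2: [8, 12, 13]; color 3: [7, 11].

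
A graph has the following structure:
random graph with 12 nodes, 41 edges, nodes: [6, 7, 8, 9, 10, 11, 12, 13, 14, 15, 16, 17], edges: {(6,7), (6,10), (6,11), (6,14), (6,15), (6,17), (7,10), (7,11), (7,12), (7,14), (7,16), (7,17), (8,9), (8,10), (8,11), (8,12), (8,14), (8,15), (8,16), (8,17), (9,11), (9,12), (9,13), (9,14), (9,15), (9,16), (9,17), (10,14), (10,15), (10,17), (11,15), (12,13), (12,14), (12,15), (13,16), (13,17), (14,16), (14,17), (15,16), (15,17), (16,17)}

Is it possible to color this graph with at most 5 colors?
A valid 5-coloring: color 1: [11, 12, 17]; color 2: [7, 9]; color 3: [13, 14, 15]; color 4: [6, 8]; color 5: [10, 16].
(χ(G) = 5 ≤ 5.)

Yes, G is 5-colorable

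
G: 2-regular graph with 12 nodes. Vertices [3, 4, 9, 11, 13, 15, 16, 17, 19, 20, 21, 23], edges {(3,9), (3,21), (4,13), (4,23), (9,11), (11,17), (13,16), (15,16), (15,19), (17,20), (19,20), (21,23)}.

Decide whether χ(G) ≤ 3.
Yes, G is 3-colorable

A valid 3-coloring: color 1: [4, 9, 16, 17, 19, 21]; color 2: [3, 11, 13, 15, 20, 23].
(χ(G) = 2 ≤ 3.)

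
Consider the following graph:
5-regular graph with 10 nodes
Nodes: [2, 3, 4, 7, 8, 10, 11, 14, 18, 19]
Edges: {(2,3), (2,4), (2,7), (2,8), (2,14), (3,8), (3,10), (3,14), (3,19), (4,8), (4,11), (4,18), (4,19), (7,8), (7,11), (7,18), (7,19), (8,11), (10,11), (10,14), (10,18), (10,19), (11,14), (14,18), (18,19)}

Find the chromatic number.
Clique number ω(G) = 3 (lower bound: χ ≥ ω).
Suppose a proper 3-coloring c exists. The clique [2, 3, 8] takes 3 distinct colors; by symmetry let c(2) = 1, c(3) = 2, c(8) = 3.
- Vertex 4: neighbors [2, 8] already have colors [1, 3] ⇒ c(4) = 2.
- Vertex 7: neighbors [2, 8] already have colors [1, 3] ⇒ c(7) = 2.
- Vertex 14: neighbors [2, 3] already have colors [1, 2] ⇒ c(14) = 3.
- Vertex 10: neighbors [3, 14] already have colors [2, 3] ⇒ c(10) = 1.
- Vertex 18: neighbors [10, 4, 14] already have colors [1, 2, 3] — all 3 colors blocked. Contradiction.
The forced assignments end in a contradiction, so G has no proper 3-coloring (χ ≥ 4).
The coloring below uses 4 colors, so χ(G) = 4.
A valid 4-coloring: color 1: [4, 7, 14]; color 2: [3, 11, 18]; color 3: [2, 10]; color 4: [8, 19].

χ(G) = 4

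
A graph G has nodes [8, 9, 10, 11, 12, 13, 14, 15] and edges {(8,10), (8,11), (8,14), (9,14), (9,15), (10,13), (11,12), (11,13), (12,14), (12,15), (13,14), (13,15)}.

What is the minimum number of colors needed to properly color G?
χ(G) = 2

Clique number ω(G) = 2 (lower bound: χ ≥ ω).
The graph is bipartite (no odd cycle), so 2 colors suffice: χ(G) = 2.
A valid 2-coloring: color 1: [8, 9, 12, 13]; color 2: [10, 11, 14, 15].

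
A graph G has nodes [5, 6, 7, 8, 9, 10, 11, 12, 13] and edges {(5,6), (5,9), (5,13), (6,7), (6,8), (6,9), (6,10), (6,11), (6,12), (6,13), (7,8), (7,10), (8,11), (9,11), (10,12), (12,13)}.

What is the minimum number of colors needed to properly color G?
Clique number ω(G) = 3 (lower bound: χ ≥ ω).
The clique on [5, 6, 9] has size 3, forcing χ ≥ 3, and the coloring below uses 3 colors, so χ(G) = 3.
A valid 3-coloring: color 1: [6]; color 2: [8, 9, 10, 13]; color 3: [5, 7, 11, 12].

χ(G) = 3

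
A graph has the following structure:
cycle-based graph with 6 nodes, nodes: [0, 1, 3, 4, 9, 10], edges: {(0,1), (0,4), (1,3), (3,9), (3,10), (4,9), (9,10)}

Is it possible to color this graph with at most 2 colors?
The clique on vertices [3, 9, 10] has size 3 > 2, so it alone needs 3 colors.

No, G is not 2-colorable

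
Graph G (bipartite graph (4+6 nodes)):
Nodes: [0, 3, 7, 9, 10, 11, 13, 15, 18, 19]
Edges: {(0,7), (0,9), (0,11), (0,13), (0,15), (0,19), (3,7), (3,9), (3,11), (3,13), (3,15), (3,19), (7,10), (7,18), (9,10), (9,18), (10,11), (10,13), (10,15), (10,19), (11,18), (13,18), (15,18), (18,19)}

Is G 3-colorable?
Yes, G is 3-colorable

A valid 3-coloring: color 1: [0, 3, 10, 18]; color 2: [7, 9, 11, 13, 15, 19].
(χ(G) = 2 ≤ 3.)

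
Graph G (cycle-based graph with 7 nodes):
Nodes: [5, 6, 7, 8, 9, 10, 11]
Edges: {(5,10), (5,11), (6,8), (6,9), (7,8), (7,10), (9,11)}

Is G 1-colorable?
Edge (5,10) forces its endpoints to differ, so 1 color is not enough.

No, G is not 1-colorable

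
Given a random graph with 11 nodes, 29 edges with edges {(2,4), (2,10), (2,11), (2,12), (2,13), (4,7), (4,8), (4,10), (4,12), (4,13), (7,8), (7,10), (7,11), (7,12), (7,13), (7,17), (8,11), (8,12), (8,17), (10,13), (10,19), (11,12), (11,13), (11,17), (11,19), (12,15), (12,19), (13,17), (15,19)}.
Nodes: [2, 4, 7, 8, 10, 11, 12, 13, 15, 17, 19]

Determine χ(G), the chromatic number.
χ(G) = 4

Clique number ω(G) = 4 (lower bound: χ ≥ ω).
The clique on [2, 4, 10, 13] has size 4, forcing χ ≥ 4, and the coloring below uses 4 colors, so χ(G) = 4.
A valid 4-coloring: color 1: [10, 12, 17]; color 2: [4, 11, 15]; color 3: [2, 7, 19]; color 4: [8, 13].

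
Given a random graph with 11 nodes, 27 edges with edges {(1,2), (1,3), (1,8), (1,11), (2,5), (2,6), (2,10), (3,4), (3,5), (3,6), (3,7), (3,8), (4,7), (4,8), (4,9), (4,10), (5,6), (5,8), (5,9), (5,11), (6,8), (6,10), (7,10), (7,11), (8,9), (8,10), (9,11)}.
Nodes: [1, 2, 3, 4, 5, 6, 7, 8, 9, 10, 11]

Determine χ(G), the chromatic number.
χ(G) = 4

Clique number ω(G) = 4 (lower bound: χ ≥ ω).
The clique on [3, 5, 6, 8] has size 4, forcing χ ≥ 4, and the coloring below uses 4 colors, so χ(G) = 4.
A valid 4-coloring: color 1: [2, 7, 8]; color 2: [1, 5, 10]; color 3: [3, 9]; color 4: [4, 6, 11].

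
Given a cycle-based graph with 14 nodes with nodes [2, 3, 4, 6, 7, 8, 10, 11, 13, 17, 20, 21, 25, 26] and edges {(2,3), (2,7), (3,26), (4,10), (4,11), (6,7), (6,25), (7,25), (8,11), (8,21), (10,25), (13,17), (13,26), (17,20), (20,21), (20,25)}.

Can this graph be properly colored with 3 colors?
A valid 3-coloring: color 1: [2, 4, 8, 17, 25, 26]; color 2: [3, 7, 10, 11, 13, 20]; color 3: [6, 21].
(χ(G) = 3 ≤ 3.)

Yes, G is 3-colorable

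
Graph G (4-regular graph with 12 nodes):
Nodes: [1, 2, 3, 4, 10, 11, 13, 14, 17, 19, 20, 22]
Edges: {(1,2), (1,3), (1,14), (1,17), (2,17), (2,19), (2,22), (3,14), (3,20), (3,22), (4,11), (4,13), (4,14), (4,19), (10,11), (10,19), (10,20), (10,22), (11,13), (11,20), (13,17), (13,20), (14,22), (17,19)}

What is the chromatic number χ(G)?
Clique number ω(G) = 3 (lower bound: χ ≥ ω).
Suppose a proper 3-coloring c exists. The clique [1, 2, 17] takes 3 distinct colors; by symmetry let c(1) = 1, c(2) = 2, c(17) = 3.
- Vertex 19: neighbors [2, 17] already have colors [2, 3] ⇒ c(19) = 1.
- Vertex 3: neighbors [1] already have colors [1]; try each remaining color.
- Case c(3) = 2:
  - Vertex 14: neighbors [1, 3] already have colors [1, 2] ⇒ c(14) = 3.
  - Vertex 4: neighbors [19, 14] already have colors [1, 3] ⇒ c(4) = 2.
  - Vertex 13: neighbors [4, 17] already have colors [2, 3] ⇒ c(13) = 1.
  - Vertex 11: neighbors [13, 4] already have colors [1, 2] ⇒ c(11) = 3.
  - Vertex 20: neighbors [13, 3, 11] already have colors [1, 2, 3] — all 3 colors blocked. Contradiction.
- Case c(3) = 3:
  - Vertex 14: neighbors [1, 3] already have colors [1, 3] ⇒ c(14) = 2.
  - Vertex 4: neighbors [19, 14] already have colors [1, 2] ⇒ c(4) = 3.
  - Vertex 22: neighbors [2, 3] already have colors [2, 3] ⇒ c(22) = 1.
  - Vertex 11: neighbors [4] already have colors [3]; try each remaining color.
  - Case c(11) = 1:
    - Vertex 20: neighbors [11, 3] already have colors [1, 3] ⇒ c(20) = 2.
    - Vertex 13: neighbors [11, 20, 4] already have colors [1, 2, 3] — all 3 colors blocked. Contradiction.
  - Case c(11) = 2:
    - Vertex 20: neighbors [11, 3] already have colors [2, 3] ⇒ c(20) = 1.
    - Vertex 13: neighbors [20, 11, 4] already have colors [1, 2, 3] — all 3 colors blocked. Contradiction.
Every case ends in a contradiction, so G has no proper 3-coloring (χ ≥ 4).
The coloring below uses 4 colors, so χ(G) = 4.
A valid 4-coloring: color 1: [3, 4, 10, 17]; color 2: [1, 11, 19, 22]; color 3: [2, 14, 20]; color 4: [13].

χ(G) = 4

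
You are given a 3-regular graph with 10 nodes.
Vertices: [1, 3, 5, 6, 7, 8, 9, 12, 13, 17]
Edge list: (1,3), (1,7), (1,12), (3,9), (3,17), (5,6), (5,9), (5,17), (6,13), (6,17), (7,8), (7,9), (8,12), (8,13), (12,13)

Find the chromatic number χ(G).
Clique number ω(G) = 3 (lower bound: χ ≥ ω).
The clique on [5, 6, 17] has size 3, forcing χ ≥ 3, and the coloring below uses 3 colors, so χ(G) = 3.
A valid 3-coloring: color 1: [3, 6, 7, 12]; color 2: [1, 9, 13, 17]; color 3: [5, 8].

χ(G) = 3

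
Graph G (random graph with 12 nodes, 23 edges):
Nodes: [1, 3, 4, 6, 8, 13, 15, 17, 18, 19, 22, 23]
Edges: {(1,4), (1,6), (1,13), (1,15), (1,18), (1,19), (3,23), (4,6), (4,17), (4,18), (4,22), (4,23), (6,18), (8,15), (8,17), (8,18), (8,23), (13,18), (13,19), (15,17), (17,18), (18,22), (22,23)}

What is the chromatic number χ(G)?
Clique number ω(G) = 4 (lower bound: χ ≥ ω).
The clique on [1, 4, 6, 18] has size 4, forcing χ ≥ 4, and the coloring below uses 4 colors, so χ(G) = 4.
A valid 4-coloring: color 1: [15, 18, 19, 23]; color 2: [3, 4, 8, 13]; color 3: [1, 17, 22]; color 4: [6].

χ(G) = 4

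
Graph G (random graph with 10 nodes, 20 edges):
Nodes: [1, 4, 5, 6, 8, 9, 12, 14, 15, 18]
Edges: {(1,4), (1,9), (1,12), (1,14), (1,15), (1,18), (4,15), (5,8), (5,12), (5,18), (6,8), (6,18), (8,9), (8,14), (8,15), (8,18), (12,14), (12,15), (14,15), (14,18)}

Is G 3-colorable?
No, G is not 3-colorable

The clique on vertices [1, 12, 14, 15] has size 4 > 3, so it alone needs 4 colors.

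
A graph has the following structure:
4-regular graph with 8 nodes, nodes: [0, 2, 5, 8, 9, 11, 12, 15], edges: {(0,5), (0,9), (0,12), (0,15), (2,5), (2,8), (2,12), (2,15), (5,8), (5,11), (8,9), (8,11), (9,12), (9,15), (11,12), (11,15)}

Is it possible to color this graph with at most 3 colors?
Yes, G is 3-colorable

A valid 3-coloring: color 1: [0, 8]; color 2: [5, 12, 15]; color 3: [2, 9, 11].
(χ(G) = 3 ≤ 3.)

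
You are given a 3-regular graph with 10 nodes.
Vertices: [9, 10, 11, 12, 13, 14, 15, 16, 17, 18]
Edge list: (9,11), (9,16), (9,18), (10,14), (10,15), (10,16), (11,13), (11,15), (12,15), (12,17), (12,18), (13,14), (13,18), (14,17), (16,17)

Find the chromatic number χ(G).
Clique number ω(G) = 2 (lower bound: χ ≥ ω).
Odd cycle [15, 10, 16, 9, 11] needs 3 colors (χ ≥ 3).
The coloring below uses 3 colors, so χ(G) = 3.
A valid 3-coloring: color 1: [9, 13, 15, 17]; color 2: [11, 14, 16, 18]; color 3: [10, 12].

χ(G) = 3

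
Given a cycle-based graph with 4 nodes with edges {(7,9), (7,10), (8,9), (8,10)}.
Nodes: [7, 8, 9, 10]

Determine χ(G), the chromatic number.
Clique number ω(G) = 2 (lower bound: χ ≥ ω).
The graph is bipartite (no odd cycle), so 2 colors suffice: χ(G) = 2.
A valid 2-coloring: color 1: [9, 10]; color 2: [7, 8].

χ(G) = 2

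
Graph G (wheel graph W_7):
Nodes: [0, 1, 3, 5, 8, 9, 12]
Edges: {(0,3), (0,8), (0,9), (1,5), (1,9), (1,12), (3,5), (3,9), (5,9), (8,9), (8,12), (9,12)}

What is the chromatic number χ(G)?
χ(G) = 3

Clique number ω(G) = 3 (lower bound: χ ≥ ω).
The clique on [0, 8, 9] has size 3, forcing χ ≥ 3, and the coloring below uses 3 colors, so χ(G) = 3.
A valid 3-coloring: color 1: [9]; color 2: [0, 5, 12]; color 3: [1, 3, 8].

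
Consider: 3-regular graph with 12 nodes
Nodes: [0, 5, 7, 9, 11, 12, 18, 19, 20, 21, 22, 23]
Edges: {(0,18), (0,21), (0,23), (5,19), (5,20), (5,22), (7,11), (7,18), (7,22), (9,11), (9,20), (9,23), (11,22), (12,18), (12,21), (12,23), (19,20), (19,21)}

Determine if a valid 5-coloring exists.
Yes, G is 5-colorable

A valid 5-coloring: color 1: [0, 7, 9, 12, 19]; color 2: [18, 20, 21, 22, 23]; color 3: [5, 11].
(χ(G) = 3 ≤ 5.)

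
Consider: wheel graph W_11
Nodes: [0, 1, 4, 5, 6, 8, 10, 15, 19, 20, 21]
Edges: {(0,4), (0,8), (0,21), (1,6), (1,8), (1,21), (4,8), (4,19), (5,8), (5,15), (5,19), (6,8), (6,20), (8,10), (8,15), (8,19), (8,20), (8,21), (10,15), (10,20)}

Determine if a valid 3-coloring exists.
A valid 3-coloring: color 1: [8]; color 2: [0, 1, 15, 19, 20]; color 3: [4, 5, 6, 10, 21].
(χ(G) = 3 ≤ 3.)

Yes, G is 3-colorable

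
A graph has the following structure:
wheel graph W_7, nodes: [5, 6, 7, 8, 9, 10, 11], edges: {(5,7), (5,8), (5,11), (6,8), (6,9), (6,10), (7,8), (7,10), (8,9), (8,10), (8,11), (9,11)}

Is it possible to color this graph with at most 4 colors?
A valid 4-coloring: color 1: [8]; color 2: [6, 7, 11]; color 3: [5, 9, 10].
(χ(G) = 3 ≤ 4.)

Yes, G is 4-colorable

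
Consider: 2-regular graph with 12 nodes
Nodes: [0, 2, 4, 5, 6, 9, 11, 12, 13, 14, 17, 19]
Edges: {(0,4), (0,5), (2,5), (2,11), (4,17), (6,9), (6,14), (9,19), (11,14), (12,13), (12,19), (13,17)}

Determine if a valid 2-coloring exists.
Yes, G is 2-colorable

A valid 2-coloring: color 1: [4, 5, 6, 11, 13, 19]; color 2: [0, 2, 9, 12, 14, 17].
(χ(G) = 2 ≤ 2.)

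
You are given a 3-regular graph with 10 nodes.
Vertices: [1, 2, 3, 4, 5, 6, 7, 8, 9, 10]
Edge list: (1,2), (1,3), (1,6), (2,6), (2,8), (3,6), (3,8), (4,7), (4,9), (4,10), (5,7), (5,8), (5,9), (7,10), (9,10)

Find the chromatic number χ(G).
χ(G) = 3

Clique number ω(G) = 3 (lower bound: χ ≥ ω).
The clique on [1, 2, 6] has size 3, forcing χ ≥ 3, and the coloring below uses 3 colors, so χ(G) = 3.
A valid 3-coloring: color 1: [2, 3, 5, 10]; color 2: [1, 7, 8, 9]; color 3: [4, 6].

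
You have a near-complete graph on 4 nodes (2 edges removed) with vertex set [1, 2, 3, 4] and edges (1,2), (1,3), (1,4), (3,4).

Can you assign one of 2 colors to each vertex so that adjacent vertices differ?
The clique on vertices [1, 3, 4] has size 3 > 2, so it alone needs 3 colors.

No, G is not 2-colorable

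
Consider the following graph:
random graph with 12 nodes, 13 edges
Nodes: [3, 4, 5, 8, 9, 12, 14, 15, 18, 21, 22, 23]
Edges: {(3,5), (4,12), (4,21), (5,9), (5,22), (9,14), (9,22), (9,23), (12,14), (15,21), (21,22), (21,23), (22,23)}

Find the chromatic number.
Clique number ω(G) = 3 (lower bound: χ ≥ ω).
The clique on [5, 9, 22] has size 3, forcing χ ≥ 3, and the coloring below uses 3 colors, so χ(G) = 3.
A valid 3-coloring: color 1: [3, 8, 9, 12, 18, 21]; color 2: [4, 14, 15, 22]; color 3: [5, 23].

χ(G) = 3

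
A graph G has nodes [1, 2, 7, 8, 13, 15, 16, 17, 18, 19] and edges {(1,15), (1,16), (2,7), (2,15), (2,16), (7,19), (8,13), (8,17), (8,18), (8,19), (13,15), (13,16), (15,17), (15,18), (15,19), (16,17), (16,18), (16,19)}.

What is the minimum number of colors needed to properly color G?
χ(G) = 2

Clique number ω(G) = 2 (lower bound: χ ≥ ω).
The graph is bipartite (no odd cycle), so 2 colors suffice: χ(G) = 2.
A valid 2-coloring: color 1: [7, 8, 15, 16]; color 2: [1, 2, 13, 17, 18, 19].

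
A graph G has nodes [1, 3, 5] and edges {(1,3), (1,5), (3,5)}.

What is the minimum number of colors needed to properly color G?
Clique number ω(G) = 3 (lower bound: χ ≥ ω).
The clique on [1, 3, 5] has size 3, forcing χ ≥ 3, and the coloring below uses 3 colors, so χ(G) = 3.
A valid 3-coloring: color 1: [5]; color 2: [3]; color 3: [1].

χ(G) = 3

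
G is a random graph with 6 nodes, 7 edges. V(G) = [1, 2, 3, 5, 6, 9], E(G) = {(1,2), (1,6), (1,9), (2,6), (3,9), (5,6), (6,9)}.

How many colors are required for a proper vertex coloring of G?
Clique number ω(G) = 3 (lower bound: χ ≥ ω).
The clique on [1, 6, 9] has size 3, forcing χ ≥ 3, and the coloring below uses 3 colors, so χ(G) = 3.
A valid 3-coloring: color 1: [3, 6]; color 2: [2, 5, 9]; color 3: [1].

χ(G) = 3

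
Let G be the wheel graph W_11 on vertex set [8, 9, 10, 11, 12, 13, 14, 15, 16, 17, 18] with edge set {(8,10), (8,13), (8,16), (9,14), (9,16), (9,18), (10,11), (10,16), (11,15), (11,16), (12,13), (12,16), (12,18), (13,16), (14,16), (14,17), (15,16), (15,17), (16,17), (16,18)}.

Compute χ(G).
χ(G) = 3

Clique number ω(G) = 3 (lower bound: χ ≥ ω).
The clique on [8, 10, 16] has size 3, forcing χ ≥ 3, and the coloring below uses 3 colors, so χ(G) = 3.
A valid 3-coloring: color 1: [16]; color 2: [8, 9, 11, 12, 17]; color 3: [10, 13, 14, 15, 18].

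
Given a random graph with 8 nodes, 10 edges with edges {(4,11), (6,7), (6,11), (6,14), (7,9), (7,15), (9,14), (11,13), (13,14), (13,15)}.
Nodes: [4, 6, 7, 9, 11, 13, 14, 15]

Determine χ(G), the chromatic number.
Clique number ω(G) = 2 (lower bound: χ ≥ ω).
Odd cycle [15, 7, 6, 11, 13] needs 3 colors (χ ≥ 3).
The coloring below uses 3 colors, so χ(G) = 3.
A valid 3-coloring: color 1: [7, 11, 14]; color 2: [4, 6, 9, 15]; color 3: [13].

χ(G) = 3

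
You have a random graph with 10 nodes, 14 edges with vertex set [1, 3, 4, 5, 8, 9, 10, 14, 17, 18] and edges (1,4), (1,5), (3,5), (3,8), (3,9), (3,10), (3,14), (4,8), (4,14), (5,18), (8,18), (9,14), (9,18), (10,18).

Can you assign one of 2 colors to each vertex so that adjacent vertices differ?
No, G is not 2-colorable

The clique on vertices [3, 9, 14] has size 3 > 2, so it alone needs 3 colors.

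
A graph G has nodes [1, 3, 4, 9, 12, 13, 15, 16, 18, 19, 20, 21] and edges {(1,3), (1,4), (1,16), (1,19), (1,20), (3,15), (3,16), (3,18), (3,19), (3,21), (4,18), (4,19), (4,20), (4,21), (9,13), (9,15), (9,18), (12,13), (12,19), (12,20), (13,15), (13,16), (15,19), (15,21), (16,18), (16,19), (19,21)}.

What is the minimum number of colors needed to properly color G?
χ(G) = 4

Clique number ω(G) = 4 (lower bound: χ ≥ ω).
The clique on [1, 3, 16, 19] has size 4, forcing χ ≥ 4, and the coloring below uses 4 colors, so χ(G) = 4.
A valid 4-coloring: color 1: [13, 18, 19, 20]; color 2: [3, 4, 9, 12]; color 3: [1, 15]; color 4: [16, 21].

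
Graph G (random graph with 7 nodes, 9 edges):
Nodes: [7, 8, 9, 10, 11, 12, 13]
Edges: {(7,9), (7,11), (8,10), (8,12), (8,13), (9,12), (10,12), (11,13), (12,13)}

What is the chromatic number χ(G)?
Clique number ω(G) = 3 (lower bound: χ ≥ ω).
The clique on [8, 10, 12] has size 3, forcing χ ≥ 3, and the coloring below uses 3 colors, so χ(G) = 3.
A valid 3-coloring: color 1: [11, 12]; color 2: [7, 8]; color 3: [9, 10, 13].

χ(G) = 3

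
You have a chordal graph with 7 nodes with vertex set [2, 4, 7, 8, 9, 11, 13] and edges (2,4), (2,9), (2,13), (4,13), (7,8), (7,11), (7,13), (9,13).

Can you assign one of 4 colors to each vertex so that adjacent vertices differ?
A valid 4-coloring: color 1: [8, 11, 13]; color 2: [2, 7]; color 3: [4, 9].
(χ(G) = 3 ≤ 4.)

Yes, G is 4-colorable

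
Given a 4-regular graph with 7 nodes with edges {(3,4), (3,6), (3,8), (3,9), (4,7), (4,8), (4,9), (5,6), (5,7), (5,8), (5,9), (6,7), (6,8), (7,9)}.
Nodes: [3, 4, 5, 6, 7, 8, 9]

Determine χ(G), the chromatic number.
Clique number ω(G) = 3 (lower bound: χ ≥ ω).
Suppose a proper 3-coloring c exists. The clique [3, 4, 8] takes 3 distinct colors; by symmetry let c(3) = 1, c(4) = 2, c(8) = 3.
- Vertex 6: neighbors [3, 8] already have colors [1, 3] ⇒ c(6) = 2.
- Vertex 5: neighbors [6, 8] already have colors [2, 3] ⇒ c(5) = 1.
- Vertex 7: neighbors [5, 4] already have colors [1, 2] ⇒ c(7) = 3.
- Vertex 9: neighbors [3, 4, 7] already have colors [1, 2, 3] — all 3 colors blocked. Contradiction.
The forced assignments end in a contradiction, so G has no proper 3-coloring (χ ≥ 4).
The coloring below uses 4 colors, so χ(G) = 4.
A valid 4-coloring: color 1: [3, 7]; color 2: [6, 9]; color 3: [4, 5]; color 4: [8].

χ(G) = 4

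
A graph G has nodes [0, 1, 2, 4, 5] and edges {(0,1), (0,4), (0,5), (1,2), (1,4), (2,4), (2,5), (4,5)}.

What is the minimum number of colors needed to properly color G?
χ(G) = 3

Clique number ω(G) = 3 (lower bound: χ ≥ ω).
The clique on [0, 1, 4] has size 3, forcing χ ≥ 3, and the coloring below uses 3 colors, so χ(G) = 3.
A valid 3-coloring: color 1: [4]; color 2: [0, 2]; color 3: [1, 5].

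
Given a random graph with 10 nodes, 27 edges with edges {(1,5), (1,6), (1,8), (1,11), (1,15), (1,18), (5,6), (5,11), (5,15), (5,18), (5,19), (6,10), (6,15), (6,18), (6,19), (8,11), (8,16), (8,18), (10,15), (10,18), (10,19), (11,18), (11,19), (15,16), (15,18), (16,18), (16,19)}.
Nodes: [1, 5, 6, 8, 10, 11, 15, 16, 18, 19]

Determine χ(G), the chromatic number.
Clique number ω(G) = 5 (lower bound: χ ≥ ω).
The clique on [1, 5, 6, 15, 18] has size 5, forcing χ ≥ 5, and the coloring below uses 5 colors, so χ(G) = 5.
A valid 5-coloring: color 1: [18, 19]; color 2: [6, 11, 16]; color 3: [8, 15]; color 4: [1, 10]; color 5: [5].

χ(G) = 5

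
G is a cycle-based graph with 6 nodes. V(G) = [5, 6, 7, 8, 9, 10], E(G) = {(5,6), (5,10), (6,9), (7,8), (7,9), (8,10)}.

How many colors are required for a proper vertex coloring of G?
χ(G) = 2

Clique number ω(G) = 2 (lower bound: χ ≥ ω).
The graph is bipartite (no odd cycle), so 2 colors suffice: χ(G) = 2.
A valid 2-coloring: color 1: [5, 8, 9]; color 2: [6, 7, 10].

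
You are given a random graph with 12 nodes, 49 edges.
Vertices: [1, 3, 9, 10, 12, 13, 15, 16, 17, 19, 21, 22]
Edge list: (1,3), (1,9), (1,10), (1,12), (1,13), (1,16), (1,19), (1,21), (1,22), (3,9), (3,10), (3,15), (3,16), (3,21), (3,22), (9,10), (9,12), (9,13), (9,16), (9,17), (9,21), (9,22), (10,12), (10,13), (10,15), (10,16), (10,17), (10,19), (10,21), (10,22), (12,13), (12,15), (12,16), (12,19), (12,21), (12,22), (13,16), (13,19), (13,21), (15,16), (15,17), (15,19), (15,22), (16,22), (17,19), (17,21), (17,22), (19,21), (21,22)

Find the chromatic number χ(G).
χ(G) = 6

Clique number ω(G) = 6 (lower bound: χ ≥ ω).
The clique on [1, 3, 9, 10, 16, 22] has size 6, forcing χ ≥ 6, and the coloring below uses 6 colors, so χ(G) = 6.
A valid 6-coloring: color 1: [10]; color 2: [13, 22]; color 3: [9, 19]; color 4: [16, 21]; color 5: [1, 15]; color 6: [3, 12, 17].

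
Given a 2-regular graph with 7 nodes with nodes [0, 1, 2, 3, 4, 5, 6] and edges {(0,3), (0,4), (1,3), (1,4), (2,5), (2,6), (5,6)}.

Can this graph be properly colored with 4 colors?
A valid 4-coloring: color 1: [0, 1, 6]; color 2: [3, 4, 5]; color 3: [2].
(χ(G) = 3 ≤ 4.)

Yes, G is 4-colorable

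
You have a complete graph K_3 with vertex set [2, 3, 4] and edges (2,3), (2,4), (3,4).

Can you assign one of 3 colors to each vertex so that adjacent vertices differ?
A valid 3-coloring: color 1: [2]; color 2: [4]; color 3: [3].
(χ(G) = 3 ≤ 3.)

Yes, G is 3-colorable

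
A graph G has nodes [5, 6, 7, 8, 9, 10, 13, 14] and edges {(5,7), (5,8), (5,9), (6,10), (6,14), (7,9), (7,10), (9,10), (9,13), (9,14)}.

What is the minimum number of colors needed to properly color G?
χ(G) = 3

Clique number ω(G) = 3 (lower bound: χ ≥ ω).
The clique on [7, 9, 10] has size 3, forcing χ ≥ 3, and the coloring below uses 3 colors, so χ(G) = 3.
A valid 3-coloring: color 1: [6, 8, 9]; color 2: [5, 10, 13, 14]; color 3: [7].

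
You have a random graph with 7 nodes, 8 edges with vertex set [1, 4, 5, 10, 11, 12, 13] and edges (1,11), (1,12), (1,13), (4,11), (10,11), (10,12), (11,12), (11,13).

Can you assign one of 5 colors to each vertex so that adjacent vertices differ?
Yes, G is 5-colorable

A valid 5-coloring: color 1: [5, 11]; color 2: [1, 4, 10]; color 3: [12, 13].
(χ(G) = 3 ≤ 5.)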